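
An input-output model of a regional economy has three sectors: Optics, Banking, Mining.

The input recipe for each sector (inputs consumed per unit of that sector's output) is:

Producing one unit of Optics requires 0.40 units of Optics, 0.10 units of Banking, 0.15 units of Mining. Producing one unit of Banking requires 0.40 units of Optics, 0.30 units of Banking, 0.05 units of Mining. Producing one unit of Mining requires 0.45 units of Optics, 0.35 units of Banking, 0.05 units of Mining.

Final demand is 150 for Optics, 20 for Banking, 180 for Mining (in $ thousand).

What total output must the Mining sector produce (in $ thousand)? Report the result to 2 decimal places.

I − A =
  [   0.60    -0.40    -0.45]
  [  -0.10     0.70    -0.35]
  [  -0.15    -0.05     0.95]
Cofactors of I−A, C_ij = (−1)^(i+j)·(minor ij) (rows/columns in the sector order above):
  C_11 = (0.70)(0.95) − (-0.35)(-0.05) = 0.6475
  C_12 = −[(-0.10)(0.95) − (-0.35)(-0.15)] = 0.1475
  C_13 = (-0.10)(-0.05) − (0.70)(-0.15) = 0.1100
  C_21 = −[(-0.40)(0.95) − (-0.45)(-0.05)] = 0.4025
  C_22 = (0.60)(0.95) − (-0.45)(-0.15) = 0.5025
  C_23 = −[(0.60)(-0.05) − (-0.40)(-0.15)] = 0.0900
  C_31 = (-0.40)(-0.35) − (-0.45)(0.70) = 0.4550
  C_32 = −[(0.60)(-0.35) − (-0.45)(-0.10)] = 0.2550
  C_33 = (0.60)(0.70) − (-0.40)(-0.10) = 0.3800
det(I−A) = Σ_j (I−A)_1j·C_1j = (0.60)(0.6475) + (-0.40)(0.1475) + (-0.45)(0.1100) = 0.2800
adj(I−A) = Cᵀ =
  [ 0.6475   0.4025   0.4550]
  [ 0.1475   0.5025   0.2550]
  [ 0.1100   0.0900   0.3800]
(I − A)⁻¹ = adj(I−A) / det(I−A) ≈
  [   2.3125     1.4375     1.6250]
  [   0.5268     1.7946     0.9107]
  [   0.3929     0.3214     1.3571]
x = (I − A)⁻¹ d = adj(I−A)·d / det(I−A), with det(I−A) = 0.2800:
  x_O = (0.6475·150 + 0.4025·20 + 0.4550·180) / 0.2800 = 187.075 / 0.2800 ≈ 668.13
  x_B = (0.1475·150 + 0.5025·20 + 0.2550·180) / 0.2800 = 78.075 / 0.2800 ≈ 278.84
  x_M = (0.1100·150 + 0.0900·20 + 0.3800·180) / 0.2800 = 86.70 / 0.2800 ≈ 309.64

x_M = 309.64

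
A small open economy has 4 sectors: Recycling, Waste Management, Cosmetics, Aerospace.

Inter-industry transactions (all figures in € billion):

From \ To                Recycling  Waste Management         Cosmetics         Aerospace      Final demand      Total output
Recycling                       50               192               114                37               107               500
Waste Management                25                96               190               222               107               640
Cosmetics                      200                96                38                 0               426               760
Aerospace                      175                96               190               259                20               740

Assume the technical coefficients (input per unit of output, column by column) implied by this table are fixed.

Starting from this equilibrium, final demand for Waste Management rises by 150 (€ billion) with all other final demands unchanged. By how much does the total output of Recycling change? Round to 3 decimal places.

Δx_R = 111.225

Technical coefficients a_ij = z_ij / X_j:
  a_RR = 50/500 = 0.10, a_WR = 25/500 = 0.05, a_CR = 200/500 = 0.40, a_AR = 175/500 = 0.35
  a_RW = 192/640 = 0.30, a_WW = 96/640 = 0.15, a_CW = 96/640 = 0.15, a_AW = 96/640 = 0.15
  a_RC = 114/760 = 0.15, a_WC = 190/760 = 0.25, a_CC = 38/760 = 0.05, a_AC = 190/760 = 0.25
  a_RA = 37/740 = 0.05, a_WA = 222/740 = 0.30, a_CA = 0/740 = 0.00, a_AA = 259/740 = 0.35
I − A =
  [   0.90    -0.30    -0.15    -0.05]
  [  -0.05     0.85    -0.25    -0.30]
  [  -0.40    -0.15     0.95     0.00]
  [  -0.35    -0.15    -0.25     0.65]
Compute the cofactors C_ij = (−1)^(i+j)·(3×3 minor ij) of I−A; the adjugate is their transpose:
adj(I−A) = Cᵀ =
  [ 0.446500   0.208875   0.159875   0.130750]
  [ 0.225625   0.495125   0.230625   0.245875]
  [ 0.223625   0.166125   0.400250   0.093875]
  [ 0.378500   0.290625   0.293250   0.596625]
det(I−A) = Σ_j (I−A)_1j·C_1j = (0.90)(0.446500) + (-0.30)(0.225625) + (-0.15)(0.223625) + (-0.05)(0.378500) = 0.28169375
(I − A)⁻¹ = adj(I−A) / det(I−A) ≈
  [   1.5851     0.7415     0.5675     0.4642]
  [   0.8010     1.7577     0.8187     0.8728]
  [   0.7939     0.5897     1.4209     0.3333]
  [   1.3437     1.0317     1.0410     2.1180]
Δx = (I − A)⁻¹ Δd with Δd having +150 in the Waste Management component and 0 elsewhere.
So Δx_R = L_RW · (+150), where L_RW = adj(I−A)_RW / det(I−A) = 0.208875 / 0.28169375.
Δx_R = 0.208875 × (+150) / 0.28169375 = 31.33125 / 0.28169375 ≈ 111.225.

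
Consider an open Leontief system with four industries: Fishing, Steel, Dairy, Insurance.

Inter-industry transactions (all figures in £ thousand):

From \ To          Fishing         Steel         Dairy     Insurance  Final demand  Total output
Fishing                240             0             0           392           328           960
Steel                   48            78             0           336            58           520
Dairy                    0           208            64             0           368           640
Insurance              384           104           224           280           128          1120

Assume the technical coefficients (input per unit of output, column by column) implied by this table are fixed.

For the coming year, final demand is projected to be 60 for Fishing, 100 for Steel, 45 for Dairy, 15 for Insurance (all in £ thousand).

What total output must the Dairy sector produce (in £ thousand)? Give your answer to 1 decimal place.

x_3 = 147.0

Technical coefficients a_ij = z_ij / X_j:
  a_11 = 240/960 = 0.25, a_21 = 48/960 = 0.05, a_31 = 0/960 = 0.00, a_41 = 384/960 = 0.40
  a_12 = 0/520 = 0.00, a_22 = 78/520 = 0.15, a_32 = 208/520 = 0.40, a_42 = 104/520 = 0.20
  a_13 = 0/640 = 0.00, a_23 = 0/640 = 0.00, a_33 = 64/640 = 0.10, a_43 = 224/640 = 0.35
  a_14 = 392/1120 = 0.35, a_24 = 336/1120 = 0.30, a_34 = 0/1120 = 0.00, a_44 = 280/1120 = 0.25
I − A =
  [   0.75     0.00     0.00    -0.35]
  [  -0.05     0.85     0.00    -0.30]
  [   0.00    -0.40     0.90     0.00]
  [  -0.40    -0.20    -0.35     0.75]
Compute the cofactors C_ij = (−1)^(i+j)·(3×3 minor ij) of I−A; the adjugate is their transpose:
adj(I−A) = Cᵀ =
  [ 0.477750   0.112000   0.104125   0.267750]
  [ 0.141750   0.380250   0.084875   0.218250]
  [ 0.063000   0.169000   0.310625   0.097000]
  [ 0.322000   0.240000   0.223125   0.573750]
det(I−A) = Σ_j (I−A)_1j·C_1j = (0.75)(0.477750) + (0.00)(0.141750) + (0.00)(0.063000) + (-0.35)(0.322000) = 0.2456125
(I − A)⁻¹ = adj(I−A) / det(I−A) ≈
  [   1.9451     0.4560     0.4239     1.0901]
  [   0.5771     1.5482     0.3456     0.8886]
  [   0.2565     0.6881     1.2647     0.3949]
  [   1.3110     0.9771     0.9084     2.3360]
x = (I − A)⁻¹ d = adj(I−A)·d / det(I−A), with det(I−A) = 0.2456125:
  x_1 = (0.477750·60 + 0.112000·100 + 0.104125·45 + 0.267750·15) / 0.2456125 = 48.566875 / 0.2456125 ≈ 197.7
  x_2 = (0.141750·60 + 0.380250·100 + 0.084875·45 + 0.218250·15) / 0.2456125 = 53.623125 / 0.2456125 ≈ 218.3
  x_3 = (0.063000·60 + 0.169000·100 + 0.310625·45 + 0.097000·15) / 0.2456125 = 36.113125 / 0.2456125 ≈ 147.0
  x_4 = (0.322000·60 + 0.240000·100 + 0.223125·45 + 0.573750·15) / 0.2456125 = 61.966875 / 0.2456125 ≈ 252.3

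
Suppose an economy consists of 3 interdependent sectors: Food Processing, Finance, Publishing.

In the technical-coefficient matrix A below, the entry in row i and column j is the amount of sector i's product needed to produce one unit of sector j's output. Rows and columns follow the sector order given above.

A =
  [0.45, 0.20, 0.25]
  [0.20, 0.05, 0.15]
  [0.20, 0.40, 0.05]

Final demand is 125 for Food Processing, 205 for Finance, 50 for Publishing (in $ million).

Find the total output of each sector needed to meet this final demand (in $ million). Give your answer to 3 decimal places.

x_1 = 506.252, x_2 = 372.256, x_3 = 315.950

I − A =
  [   0.55    -0.20    -0.25]
  [  -0.20     0.95    -0.15]
  [  -0.20    -0.40     0.95]
Cofactors of I−A, C_ij = (−1)^(i+j)·(minor ij) (rows/columns in the sector order above):
  C_11 = (0.95)(0.95) − (-0.15)(-0.40) = 0.8425
  C_12 = −[(-0.20)(0.95) − (-0.15)(-0.20)] = 0.2200
  C_13 = (-0.20)(-0.40) − (0.95)(-0.20) = 0.2700
  C_21 = −[(-0.20)(0.95) − (-0.25)(-0.40)] = 0.2900
  C_22 = (0.55)(0.95) − (-0.25)(-0.20) = 0.4725
  C_23 = −[(0.55)(-0.40) − (-0.20)(-0.20)] = 0.2600
  C_31 = (-0.20)(-0.15) − (-0.25)(0.95) = 0.2675
  C_32 = −[(0.55)(-0.15) − (-0.25)(-0.20)] = 0.1325
  C_33 = (0.55)(0.95) − (-0.20)(-0.20) = 0.4825
det(I−A) = Σ_j (I−A)_1j·C_1j = (0.55)(0.8425) + (-0.20)(0.2200) + (-0.25)(0.2700) = 0.351875
adj(I−A) = Cᵀ =
  [ 0.8425   0.2900   0.2675]
  [ 0.2200   0.4725   0.1325]
  [ 0.2700   0.2600   0.4825]
(I − A)⁻¹ = adj(I−A) / det(I−A) ≈
  [   2.3943     0.8242     0.7602]
  [   0.6252     1.3428     0.3766]
  [   0.7673     0.7389     1.3712]
x = (I − A)⁻¹ d = adj(I−A)·d / det(I−A), with det(I−A) = 0.351875:
  x_1 = (0.8425·125 + 0.2900·205 + 0.2675·50) / 0.351875 = 178.1375 / 0.351875 ≈ 506.252
  x_2 = (0.2200·125 + 0.4725·205 + 0.1325·50) / 0.351875 = 130.9875 / 0.351875 ≈ 372.256
  x_3 = (0.2700·125 + 0.2600·205 + 0.4825·50) / 0.351875 = 111.175 / 0.351875 ≈ 315.950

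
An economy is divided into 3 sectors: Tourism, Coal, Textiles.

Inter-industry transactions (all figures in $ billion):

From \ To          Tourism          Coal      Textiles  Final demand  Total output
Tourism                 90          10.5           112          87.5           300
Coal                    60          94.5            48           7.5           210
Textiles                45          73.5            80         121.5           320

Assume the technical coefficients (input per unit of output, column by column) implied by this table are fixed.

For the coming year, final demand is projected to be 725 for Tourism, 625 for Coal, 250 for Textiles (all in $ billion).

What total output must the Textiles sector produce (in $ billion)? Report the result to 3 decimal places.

x_3 = 1905.921

Technical coefficients a_ij = z_ij / X_j:
  a_11 = 90/300 = 0.30, a_21 = 60/300 = 0.20, a_31 = 45/300 = 0.15
  a_12 = 10.5/210 = 0.05, a_22 = 94.5/210 = 0.45, a_32 = 73.5/210 = 0.35
  a_13 = 112/320 = 0.35, a_23 = 48/320 = 0.15, a_33 = 80/320 = 0.25
I − A =
  [   0.70    -0.05    -0.35]
  [  -0.20     0.55    -0.15]
  [  -0.15    -0.35     0.75]
Cofactors of I−A, C_ij = (−1)^(i+j)·(minor ij) (rows/columns in the sector order above):
  C_11 = (0.55)(0.75) − (-0.15)(-0.35) = 0.3600
  C_12 = −[(-0.20)(0.75) − (-0.15)(-0.15)] = 0.1725
  C_13 = (-0.20)(-0.35) − (0.55)(-0.15) = 0.1525
  C_21 = −[(-0.05)(0.75) − (-0.35)(-0.35)] = 0.1600
  C_22 = (0.70)(0.75) − (-0.35)(-0.15) = 0.4725
  C_23 = −[(0.70)(-0.35) − (-0.05)(-0.15)] = 0.2525
  C_31 = (-0.05)(-0.15) − (-0.35)(0.55) = 0.2000
  C_32 = −[(0.70)(-0.15) − (-0.35)(-0.20)] = 0.1750
  C_33 = (0.70)(0.55) − (-0.05)(-0.20) = 0.3750
det(I−A) = Σ_j (I−A)_1j·C_1j = (0.70)(0.3600) + (-0.05)(0.1725) + (-0.35)(0.1525) = 0.1900
adj(I−A) = Cᵀ =
  [ 0.3600   0.1600   0.2000]
  [ 0.1725   0.4725   0.1750]
  [ 0.1525   0.2525   0.3750]
(I − A)⁻¹ = adj(I−A) / det(I−A) ≈
  [   1.8947     0.8421     1.0526]
  [   0.9079     2.4868     0.9211]
  [   0.8026     1.3289     1.9737]
x = (I − A)⁻¹ d = adj(I−A)·d / det(I−A), with det(I−A) = 0.1900:
  x_1 = (0.3600·725 + 0.1600·625 + 0.2000·250) / 0.1900 = 411.00 / 0.1900 ≈ 2163.158
  x_2 = (0.1725·725 + 0.4725·625 + 0.1750·250) / 0.1900 = 464.125 / 0.1900 ≈ 2442.763
  x_3 = (0.1525·725 + 0.2525·625 + 0.3750·250) / 0.1900 = 362.125 / 0.1900 ≈ 1905.921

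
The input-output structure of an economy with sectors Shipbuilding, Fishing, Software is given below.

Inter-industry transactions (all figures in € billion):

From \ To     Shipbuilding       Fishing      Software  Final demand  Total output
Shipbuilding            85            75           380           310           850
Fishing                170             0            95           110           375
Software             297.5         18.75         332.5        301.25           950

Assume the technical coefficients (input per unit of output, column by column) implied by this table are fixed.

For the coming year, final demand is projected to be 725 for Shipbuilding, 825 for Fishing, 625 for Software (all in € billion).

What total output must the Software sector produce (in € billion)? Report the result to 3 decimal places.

x_3 = 2214.064

Technical coefficients a_ij = z_ij / X_j:
  a_11 = 85/850 = 0.10, a_21 = 170/850 = 0.20, a_31 = 297.5/850 = 0.35
  a_12 = 75/375 = 0.20, a_22 = 0/375 = 0.00, a_32 = 18.75/375 = 0.05
  a_13 = 380/950 = 0.40, a_23 = 95/950 = 0.10, a_33 = 332.5/950 = 0.35
I − A =
  [   0.90    -0.20    -0.40]
  [  -0.20     1.00    -0.10]
  [  -0.35    -0.05     0.65]
Cofactors of I−A, C_ij = (−1)^(i+j)·(minor ij) (rows/columns in the sector order above):
  C_11 = (1.00)(0.65) − (-0.10)(-0.05) = 0.6450
  C_12 = −[(-0.20)(0.65) − (-0.10)(-0.35)] = 0.1650
  C_13 = (-0.20)(-0.05) − (1.00)(-0.35) = 0.3600
  C_21 = −[(-0.20)(0.65) − (-0.40)(-0.05)] = 0.1500
  C_22 = (0.90)(0.65) − (-0.40)(-0.35) = 0.4450
  C_23 = −[(0.90)(-0.05) − (-0.20)(-0.35)] = 0.1150
  C_31 = (-0.20)(-0.10) − (-0.40)(1.00) = 0.4200
  C_32 = −[(0.90)(-0.10) − (-0.40)(-0.20)] = 0.1700
  C_33 = (0.90)(1.00) − (-0.20)(-0.20) = 0.8600
det(I−A) = Σ_j (I−A)_1j·C_1j = (0.90)(0.6450) + (-0.20)(0.1650) + (-0.40)(0.3600) = 0.4035
adj(I−A) = Cᵀ =
  [ 0.6450   0.1500   0.4200]
  [ 0.1650   0.4450   0.1700]
  [ 0.3600   0.1150   0.8600]
(I − A)⁻¹ = adj(I−A) / det(I−A) ≈
  [   1.5985     0.3717     1.0409]
  [   0.4089     1.1029     0.4213]
  [   0.8922     0.2850     2.1314]
x = (I − A)⁻¹ d = adj(I−A)·d / det(I−A), with det(I−A) = 0.4035:
  x_1 = (0.6450·725 + 0.1500·825 + 0.4200·625) / 0.4035 = 853.875 / 0.4035 ≈ 2116.171
  x_2 = (0.1650·725 + 0.4450·825 + 0.1700·625) / 0.4035 = 593.00 / 0.4035 ≈ 1469.641
  x_3 = (0.3600·725 + 0.1150·825 + 0.8600·625) / 0.4035 = 893.375 / 0.4035 ≈ 2214.064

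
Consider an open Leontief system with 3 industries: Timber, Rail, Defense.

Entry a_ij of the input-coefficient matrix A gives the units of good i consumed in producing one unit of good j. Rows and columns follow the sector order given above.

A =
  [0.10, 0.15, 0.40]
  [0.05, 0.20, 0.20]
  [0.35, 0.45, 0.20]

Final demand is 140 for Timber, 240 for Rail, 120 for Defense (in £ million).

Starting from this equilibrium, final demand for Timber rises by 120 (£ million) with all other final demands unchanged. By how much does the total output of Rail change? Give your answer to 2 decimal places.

I − A =
  [   0.90    -0.15    -0.40]
  [  -0.05     0.80    -0.20]
  [  -0.35    -0.45     0.80]
Cofactors of I−A, C_ij = (−1)^(i+j)·(minor ij) (rows/columns in the sector order above):
  C_11 = (0.80)(0.80) − (-0.20)(-0.45) = 0.5500
  C_12 = −[(-0.05)(0.80) − (-0.20)(-0.35)] = 0.1100
  C_13 = (-0.05)(-0.45) − (0.80)(-0.35) = 0.3025
  C_21 = −[(-0.15)(0.80) − (-0.40)(-0.45)] = 0.3000
  C_22 = (0.90)(0.80) − (-0.40)(-0.35) = 0.5800
  C_23 = −[(0.90)(-0.45) − (-0.15)(-0.35)] = 0.4575
  C_31 = (-0.15)(-0.20) − (-0.40)(0.80) = 0.3500
  C_32 = −[(0.90)(-0.20) − (-0.40)(-0.05)] = 0.2000
  C_33 = (0.90)(0.80) − (-0.15)(-0.05) = 0.7125
det(I−A) = Σ_j (I−A)_1j·C_1j = (0.90)(0.5500) + (-0.15)(0.1100) + (-0.40)(0.3025) = 0.3575
adj(I−A) = Cᵀ =
  [ 0.5500   0.3000   0.3500]
  [ 0.1100   0.5800   0.2000]
  [ 0.3025   0.4575   0.7125]
(I − A)⁻¹ = adj(I−A) / det(I−A) ≈
  [   1.5385     0.8392     0.9790]
  [   0.3077     1.6224     0.5594]
  [   0.8462     1.2797     1.9930]
Δx = (I − A)⁻¹ Δd with Δd having +120 in the Timber component and 0 elsewhere.
So Δx_R = L_RT · (+120), where L_RT = adj(I−A)_RT / det(I−A) = 0.1100 / 0.3575.
Δx_R = 0.1100 × (+120) / 0.3575 = 13.20 / 0.3575 ≈ 36.92.

Δx_R = 36.92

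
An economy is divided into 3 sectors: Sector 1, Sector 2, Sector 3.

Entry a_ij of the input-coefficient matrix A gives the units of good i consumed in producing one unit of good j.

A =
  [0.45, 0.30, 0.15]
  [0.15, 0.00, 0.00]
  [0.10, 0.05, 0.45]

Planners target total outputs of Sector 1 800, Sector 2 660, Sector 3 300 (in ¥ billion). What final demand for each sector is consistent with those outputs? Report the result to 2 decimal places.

I − A =
  [   0.55    -0.30    -0.15]
  [  -0.15     1.00     0.00]
  [  -0.10    -0.05     0.55]
d = (I − A) x:
  d_1 = (+0.55)·800 + (-0.30)·660 + (-0.15)·300 = 197.00
  d_2 = (-0.15)·800 + (+1.00)·660 + (+0.00)·300 = 540.00
  d_3 = (-0.10)·800 + (-0.05)·660 + (+0.55)·300 = 52.00

d_1 = 197.00, d_2 = 540.00, d_3 = 52.00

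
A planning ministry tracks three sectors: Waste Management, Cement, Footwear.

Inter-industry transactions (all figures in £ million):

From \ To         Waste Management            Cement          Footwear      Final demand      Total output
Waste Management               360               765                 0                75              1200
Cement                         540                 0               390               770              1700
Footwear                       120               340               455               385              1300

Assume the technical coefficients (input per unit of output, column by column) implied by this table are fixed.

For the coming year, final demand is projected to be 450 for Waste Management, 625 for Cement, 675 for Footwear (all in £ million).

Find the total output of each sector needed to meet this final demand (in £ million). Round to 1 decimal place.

x_1 = 2013.8, x_2 = 2132.5, x_3 = 2004.4

Technical coefficients a_ij = z_ij / X_j:
  a_11 = 360/1200 = 0.30, a_21 = 540/1200 = 0.45, a_31 = 120/1200 = 0.10
  a_12 = 765/1700 = 0.45, a_22 = 0/1700 = 0.00, a_32 = 340/1700 = 0.20
  a_13 = 0/1300 = 0.00, a_23 = 390/1300 = 0.30, a_33 = 455/1300 = 0.35
I − A =
  [   0.70    -0.45     0.00]
  [  -0.45     1.00    -0.30]
  [  -0.10    -0.20     0.65]
Cofactors of I−A, C_ij = (−1)^(i+j)·(minor ij) (rows/columns in the sector order above):
  C_11 = (1.00)(0.65) − (-0.30)(-0.20) = 0.5900
  C_12 = −[(-0.45)(0.65) − (-0.30)(-0.10)] = 0.3225
  C_13 = (-0.45)(-0.20) − (1.00)(-0.10) = 0.1900
  C_21 = −[(-0.45)(0.65) − (0.00)(-0.20)] = 0.2925
  C_22 = (0.70)(0.65) − (0.00)(-0.10) = 0.4550
  C_23 = −[(0.70)(-0.20) − (-0.45)(-0.10)] = 0.1850
  C_31 = (-0.45)(-0.30) − (0.00)(1.00) = 0.1350
  C_32 = −[(0.70)(-0.30) − (0.00)(-0.45)] = 0.2100
  C_33 = (0.70)(1.00) − (-0.45)(-0.45) = 0.4975
det(I−A) = Σ_j (I−A)_1j·C_1j = (0.70)(0.5900) + (-0.45)(0.3225) + (0.00)(0.1900) = 0.267875
adj(I−A) = Cᵀ =
  [ 0.5900   0.2925   0.1350]
  [ 0.3225   0.4550   0.2100]
  [ 0.1900   0.1850   0.4975]
(I − A)⁻¹ = adj(I−A) / det(I−A) ≈
  [   2.2025     1.0919     0.5040]
  [   1.2039     1.6986     0.7839]
  [   0.7093     0.6906     1.8572]
x = (I − A)⁻¹ d = adj(I−A)·d / det(I−A), with det(I−A) = 0.267875:
  x_1 = (0.5900·450 + 0.2925·625 + 0.1350·675) / 0.267875 = 539.4375 / 0.267875 ≈ 2013.8
  x_2 = (0.3225·450 + 0.4550·625 + 0.2100·675) / 0.267875 = 571.25 / 0.267875 ≈ 2132.5
  x_3 = (0.1900·450 + 0.1850·625 + 0.4975·675) / 0.267875 = 536.9375 / 0.267875 ≈ 2004.4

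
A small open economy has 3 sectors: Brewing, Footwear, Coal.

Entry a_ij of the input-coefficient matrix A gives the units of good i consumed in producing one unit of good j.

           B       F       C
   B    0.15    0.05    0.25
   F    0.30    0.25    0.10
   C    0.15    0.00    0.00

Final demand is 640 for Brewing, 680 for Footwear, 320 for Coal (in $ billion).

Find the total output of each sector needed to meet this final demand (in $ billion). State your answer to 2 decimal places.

x_B = 969.64, x_F = 1356.58, x_C = 465.45

I − A =
  [   0.85    -0.05    -0.25]
  [  -0.30     0.75    -0.10]
  [  -0.15     0.00     1.00]
Cofactors of I−A, C_ij = (−1)^(i+j)·(minor ij) (rows/columns in the sector order above):
  C_11 = (0.75)(1.00) − (-0.10)(0.00) = 0.7500
  C_12 = −[(-0.30)(1.00) − (-0.10)(-0.15)] = 0.3150
  C_13 = (-0.30)(0.00) − (0.75)(-0.15) = 0.1125
  C_21 = −[(-0.05)(1.00) − (-0.25)(0.00)] = 0.0500
  C_22 = (0.85)(1.00) − (-0.25)(-0.15) = 0.8125
  C_23 = −[(0.85)(0.00) − (-0.05)(-0.15)] = 0.0075
  C_31 = (-0.05)(-0.10) − (-0.25)(0.75) = 0.1925
  C_32 = −[(0.85)(-0.10) − (-0.25)(-0.30)] = 0.1600
  C_33 = (0.85)(0.75) − (-0.05)(-0.30) = 0.6225
det(I−A) = Σ_j (I−A)_1j·C_1j = (0.85)(0.7500) + (-0.05)(0.3150) + (-0.25)(0.1125) = 0.593625
adj(I−A) = Cᵀ =
  [ 0.7500   0.0500   0.1925]
  [ 0.3150   0.8125   0.1600]
  [ 0.1125   0.0075   0.6225]
(I − A)⁻¹ = adj(I−A) / det(I−A) ≈
  [   1.2634     0.0842     0.3243]
  [   0.5306     1.3687     0.2695]
  [   0.1895     0.0126     1.0486]
x = (I − A)⁻¹ d = adj(I−A)·d / det(I−A), with det(I−A) = 0.593625:
  x_B = (0.7500·640 + 0.0500·680 + 0.1925·320) / 0.593625 = 575.60 / 0.593625 ≈ 969.64
  x_F = (0.3150·640 + 0.8125·680 + 0.1600·320) / 0.593625 = 805.30 / 0.593625 ≈ 1356.58
  x_C = (0.1125·640 + 0.0075·680 + 0.6225·320) / 0.593625 = 276.30 / 0.593625 ≈ 465.45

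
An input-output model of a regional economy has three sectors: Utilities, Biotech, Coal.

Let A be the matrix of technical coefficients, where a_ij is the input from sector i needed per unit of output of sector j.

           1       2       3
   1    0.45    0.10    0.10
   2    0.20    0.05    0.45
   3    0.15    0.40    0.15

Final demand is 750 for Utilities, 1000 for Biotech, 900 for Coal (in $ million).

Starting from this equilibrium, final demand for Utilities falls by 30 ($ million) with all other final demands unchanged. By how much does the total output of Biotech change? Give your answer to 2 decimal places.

I − A =
  [   0.55    -0.10    -0.10]
  [  -0.20     0.95    -0.45]
  [  -0.15    -0.40     0.85]
Cofactors of I−A, C_ij = (−1)^(i+j)·(minor ij) (rows/columns in the sector order above):
  C_11 = (0.95)(0.85) − (-0.45)(-0.40) = 0.6275
  C_12 = −[(-0.20)(0.85) − (-0.45)(-0.15)] = 0.2375
  C_13 = (-0.20)(-0.40) − (0.95)(-0.15) = 0.2225
  C_21 = −[(-0.10)(0.85) − (-0.10)(-0.40)] = 0.1250
  C_22 = (0.55)(0.85) − (-0.10)(-0.15) = 0.4525
  C_23 = −[(0.55)(-0.40) − (-0.10)(-0.15)] = 0.2350
  C_31 = (-0.10)(-0.45) − (-0.10)(0.95) = 0.1400
  C_32 = −[(0.55)(-0.45) − (-0.10)(-0.20)] = 0.2675
  C_33 = (0.55)(0.95) − (-0.10)(-0.20) = 0.5025
det(I−A) = Σ_j (I−A)_1j·C_1j = (0.55)(0.6275) + (-0.10)(0.2375) + (-0.10)(0.2225) = 0.299125
adj(I−A) = Cᵀ =
  [ 0.6275   0.1250   0.1400]
  [ 0.2375   0.4525   0.2675]
  [ 0.2225   0.2350   0.5025]
(I − A)⁻¹ = adj(I−A) / det(I−A) ≈
  [   2.0978     0.4179     0.4680]
  [   0.7940     1.5127     0.8943]
  [   0.7438     0.7856     1.6799]
Δx = (I − A)⁻¹ Δd with Δd having -30 in the Utilities component and 0 elsewhere.
So Δx_2 = L_21 · (-30), where L_21 = adj(I−A)_21 / det(I−A) = 0.2375 / 0.299125.
Δx_2 = 0.2375 × (-30) / 0.299125 = -7.125 / 0.299125 ≈ -23.82.

Δx_2 = -23.82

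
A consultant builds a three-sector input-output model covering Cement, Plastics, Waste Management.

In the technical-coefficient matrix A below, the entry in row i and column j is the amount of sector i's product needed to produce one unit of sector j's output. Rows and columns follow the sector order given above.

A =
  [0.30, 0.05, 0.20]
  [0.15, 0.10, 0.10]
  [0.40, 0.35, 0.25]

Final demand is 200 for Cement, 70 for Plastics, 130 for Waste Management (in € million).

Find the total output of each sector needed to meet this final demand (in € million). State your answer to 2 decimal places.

I − A =
  [   0.70    -0.05    -0.20]
  [  -0.15     0.90    -0.10]
  [  -0.40    -0.35     0.75]
Cofactors of I−A, C_ij = (−1)^(i+j)·(minor ij) (rows/columns in the sector order above):
  C_11 = (0.90)(0.75) − (-0.10)(-0.35) = 0.6400
  C_12 = −[(-0.15)(0.75) − (-0.10)(-0.40)] = 0.1525
  C_13 = (-0.15)(-0.35) − (0.90)(-0.40) = 0.4125
  C_21 = −[(-0.05)(0.75) − (-0.20)(-0.35)] = 0.1075
  C_22 = (0.70)(0.75) − (-0.20)(-0.40) = 0.4450
  C_23 = −[(0.70)(-0.35) − (-0.05)(-0.40)] = 0.2650
  C_31 = (-0.05)(-0.10) − (-0.20)(0.90) = 0.1850
  C_32 = −[(0.70)(-0.10) − (-0.20)(-0.15)] = 0.1000
  C_33 = (0.70)(0.90) − (-0.05)(-0.15) = 0.6225
det(I−A) = Σ_j (I−A)_1j·C_1j = (0.70)(0.6400) + (-0.05)(0.1525) + (-0.20)(0.4125) = 0.357875
adj(I−A) = Cᵀ =
  [ 0.6400   0.1075   0.1850]
  [ 0.1525   0.4450   0.1000]
  [ 0.4125   0.2650   0.6225]
(I − A)⁻¹ = adj(I−A) / det(I−A) ≈
  [   1.7883     0.3004     0.5169]
  [   0.4261     1.2435     0.2794]
  [   1.1526     0.7405     1.7394]
x = (I − A)⁻¹ d = adj(I−A)·d / det(I−A), with det(I−A) = 0.357875:
  x_C = (0.6400·200 + 0.1075·70 + 0.1850·130) / 0.357875 = 159.575 / 0.357875 ≈ 445.90
  x_P = (0.1525·200 + 0.4450·70 + 0.1000·130) / 0.357875 = 74.65 / 0.357875 ≈ 208.59
  x_W = (0.4125·200 + 0.2650·70 + 0.6225·130) / 0.357875 = 181.975 / 0.357875 ≈ 508.49

x_C = 445.90, x_P = 208.59, x_W = 508.49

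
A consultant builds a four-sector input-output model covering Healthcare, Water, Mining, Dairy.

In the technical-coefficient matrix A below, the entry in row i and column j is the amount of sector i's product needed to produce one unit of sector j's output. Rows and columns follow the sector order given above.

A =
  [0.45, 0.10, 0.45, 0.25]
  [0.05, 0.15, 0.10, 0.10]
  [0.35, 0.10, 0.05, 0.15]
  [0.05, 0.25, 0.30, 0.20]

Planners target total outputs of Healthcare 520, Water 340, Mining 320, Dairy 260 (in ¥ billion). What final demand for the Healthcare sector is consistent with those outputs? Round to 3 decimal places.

I − A =
  [   0.55    -0.10    -0.45    -0.25]
  [  -0.05     0.85    -0.10    -0.10]
  [  -0.35    -0.10     0.95    -0.15]
  [  -0.05    -0.25    -0.30     0.80]
d = (I − A) x:
  d_H = (+0.55)·520 + (-0.10)·340 + (-0.45)·320 + (-0.25)·260 = 43.000
  d_W = (-0.05)·520 + (+0.85)·340 + (-0.10)·320 + (-0.10)·260 = 205.000
  d_M = (-0.35)·520 + (-0.10)·340 + (+0.95)·320 + (-0.15)·260 = 49.000
  d_D = (-0.05)·520 + (-0.25)·340 + (-0.30)·320 + (+0.80)·260 = 1.000

d_H = 43.000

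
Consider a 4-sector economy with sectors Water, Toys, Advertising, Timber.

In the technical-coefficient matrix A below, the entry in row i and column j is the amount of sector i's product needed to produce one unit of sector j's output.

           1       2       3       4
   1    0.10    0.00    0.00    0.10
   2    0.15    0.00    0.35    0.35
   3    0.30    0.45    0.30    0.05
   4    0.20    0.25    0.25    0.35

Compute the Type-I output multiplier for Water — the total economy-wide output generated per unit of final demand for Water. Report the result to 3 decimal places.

m_1 = 5.138

I − A =
  [   0.90     0.00     0.00    -0.10]
  [  -0.15     1.00    -0.35    -0.35]
  [  -0.30    -0.45     0.70    -0.05]
  [  -0.20    -0.25    -0.25     0.65]
Compute the cofactors C_ij = (−1)^(i+j)·(3×3 minor ij) of I−A; the adjugate is their transpose:
adj(I−A) = Cᵀ =
  [ 0.235125   0.028750   0.033750   0.054250]
  [ 0.213375   0.376750   0.280250   0.257250]
  [ 0.256000   0.273000   0.482500   0.223500]
  [ 0.252875   0.258750   0.303750   0.488250]
det(I−A) = Σ_j (I−A)_1j·C_1j = (0.90)(0.235125) + (0.00)(0.213375) + (0.00)(0.256000) + (-0.10)(0.252875) = 0.186325
(I − A)⁻¹ = adj(I−A) / det(I−A) ≈
  [   1.2619     0.1543     0.1811     0.2912]
  [   1.1452     2.0220     1.5041     1.3807]
  [   1.3739     1.4652     2.5896     1.1995]
  [   1.3572     1.3887     1.6302     2.6204]
The output multiplier for sector j is the column-j sum of the Leontief inverse (I − A)⁻¹ = adj(I−A) / det(I−A).
Column 1 of adj(I−A): (0.235125, 0.213375, 0.256000, 0.252875); det(I−A) = 0.186325.
m_1 = (0.235125 + 0.213375 + 0.256000 + 0.252875) / 0.186325 = 0.957375 / 0.186325 ≈ 5.138.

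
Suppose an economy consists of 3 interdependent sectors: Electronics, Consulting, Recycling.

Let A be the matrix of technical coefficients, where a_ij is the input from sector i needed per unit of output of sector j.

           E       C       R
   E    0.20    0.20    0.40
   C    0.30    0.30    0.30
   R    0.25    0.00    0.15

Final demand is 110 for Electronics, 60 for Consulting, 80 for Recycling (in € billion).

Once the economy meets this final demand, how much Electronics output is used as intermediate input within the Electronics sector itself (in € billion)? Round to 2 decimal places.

I − A =
  [   0.80    -0.20    -0.40]
  [  -0.30     0.70    -0.30]
  [  -0.25     0.00     0.85]
Cofactors of I−A, C_ij = (−1)^(i+j)·(minor ij) (rows/columns in the sector order above):
  C_11 = (0.70)(0.85) − (-0.30)(0.00) = 0.5950
  C_12 = −[(-0.30)(0.85) − (-0.30)(-0.25)] = 0.3300
  C_13 = (-0.30)(0.00) − (0.70)(-0.25) = 0.1750
  C_21 = −[(-0.20)(0.85) − (-0.40)(0.00)] = 0.1700
  C_22 = (0.80)(0.85) − (-0.40)(-0.25) = 0.5800
  C_23 = −[(0.80)(0.00) − (-0.20)(-0.25)] = 0.0500
  C_31 = (-0.20)(-0.30) − (-0.40)(0.70) = 0.3400
  C_32 = −[(0.80)(-0.30) − (-0.40)(-0.30)] = 0.3600
  C_33 = (0.80)(0.70) − (-0.20)(-0.30) = 0.5000
det(I−A) = Σ_j (I−A)_1j·C_1j = (0.80)(0.5950) + (-0.20)(0.3300) + (-0.40)(0.1750) = 0.3400
adj(I−A) = Cᵀ =
  [ 0.5950   0.1700   0.3400]
  [ 0.3300   0.5800   0.3600]
  [ 0.1750   0.0500   0.5000]
(I − A)⁻¹ = adj(I−A) / det(I−A) ≈
  [   1.7500     0.5000     1.0000]
  [   0.9706     1.7059     1.0588]
  [   0.5147     0.1471     1.4706]
First solve x = (I − A)⁻¹ d = adj(I−A)·d / det(I−A); in particular x_E = (0.5950·110 + 0.1700·60 + 0.3400·80) / 0.3400 = 102.85 / 0.3400 = 302.5000.
Intermediate flow from E to E: z_EE = a_EE · x_E = 0.20 × 102.85 / 0.3400 = 20.57 / 0.3400 = 60.50.

z_EE = 60.50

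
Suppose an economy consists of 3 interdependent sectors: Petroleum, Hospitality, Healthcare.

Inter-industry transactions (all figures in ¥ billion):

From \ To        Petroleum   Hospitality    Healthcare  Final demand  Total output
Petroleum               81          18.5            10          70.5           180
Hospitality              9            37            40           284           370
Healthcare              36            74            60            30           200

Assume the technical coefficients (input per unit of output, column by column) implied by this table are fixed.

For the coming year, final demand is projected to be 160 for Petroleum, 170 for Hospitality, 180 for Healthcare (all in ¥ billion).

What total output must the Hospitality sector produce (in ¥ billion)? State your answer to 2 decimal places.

Technical coefficients a_ij = z_ij / X_j:
  a_11 = 81/180 = 0.45, a_21 = 9/180 = 0.05, a_31 = 36/180 = 0.20
  a_12 = 18.5/370 = 0.05, a_22 = 37/370 = 0.10, a_32 = 74/370 = 0.20
  a_13 = 10/200 = 0.05, a_23 = 40/200 = 0.20, a_33 = 60/200 = 0.30
I − A =
  [   0.55    -0.05    -0.05]
  [  -0.05     0.90    -0.20]
  [  -0.20    -0.20     0.70]
Cofactors of I−A, C_ij = (−1)^(i+j)·(minor ij) (rows/columns in the sector order above):
  C_11 = (0.90)(0.70) − (-0.20)(-0.20) = 0.5900
  C_12 = −[(-0.05)(0.70) − (-0.20)(-0.20)] = 0.0750
  C_13 = (-0.05)(-0.20) − (0.90)(-0.20) = 0.1900
  C_21 = −[(-0.05)(0.70) − (-0.05)(-0.20)] = 0.0450
  C_22 = (0.55)(0.70) − (-0.05)(-0.20) = 0.3750
  C_23 = −[(0.55)(-0.20) − (-0.05)(-0.20)] = 0.1200
  C_31 = (-0.05)(-0.20) − (-0.05)(0.90) = 0.0550
  C_32 = −[(0.55)(-0.20) − (-0.05)(-0.05)] = 0.1125
  C_33 = (0.55)(0.90) − (-0.05)(-0.05) = 0.4925
det(I−A) = Σ_j (I−A)_1j·C_1j = (0.55)(0.5900) + (-0.05)(0.0750) + (-0.05)(0.1900) = 0.31125
adj(I−A) = Cᵀ =
  [ 0.5900   0.0450   0.0550]
  [ 0.0750   0.3750   0.1125]
  [ 0.1900   0.1200   0.4925]
(I − A)⁻¹ = adj(I−A) / det(I−A) ≈
  [   1.8956     0.1446     0.1767]
  [   0.2410     1.2048     0.3614]
  [   0.6104     0.3855     1.5823]
x = (I − A)⁻¹ d = adj(I−A)·d / det(I−A), with det(I−A) = 0.31125:
  x_1 = (0.5900·160 + 0.0450·170 + 0.0550·180) / 0.31125 = 111.95 / 0.31125 ≈ 359.68
  x_2 = (0.0750·160 + 0.3750·170 + 0.1125·180) / 0.31125 = 96.00 / 0.31125 ≈ 308.43
  x_3 = (0.1900·160 + 0.1200·170 + 0.4925·180) / 0.31125 = 139.45 / 0.31125 ≈ 448.03

x_2 = 308.43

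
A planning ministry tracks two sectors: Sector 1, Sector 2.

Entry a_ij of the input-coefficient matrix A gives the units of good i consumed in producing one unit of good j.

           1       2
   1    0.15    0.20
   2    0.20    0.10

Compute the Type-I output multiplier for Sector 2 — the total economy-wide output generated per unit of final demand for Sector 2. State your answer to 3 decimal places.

m_2 = 1.448

I − A =
  [   0.85    -0.20]
  [  -0.20     0.90]
det(I−A) = (0.85)(0.90) − (-0.20)(-0.20) = 0.7250
adj(I−A) = [[0.90, 0.20], [0.20, 0.85]]
(I − A)⁻¹ = adj(I−A) / det(I−A) ≈
  [   1.2414     0.2759]
  [   0.2759     1.1724]
The output multiplier for sector j is the column-j sum of the Leontief inverse (I − A)⁻¹ = adj(I−A) / det(I−A).
Column 2 of adj(I−A): (0.20, 0.85); det(I−A) = 0.7250.
m_2 = (0.20 + 0.85) / 0.7250 = 1.05 / 0.7250 ≈ 1.448.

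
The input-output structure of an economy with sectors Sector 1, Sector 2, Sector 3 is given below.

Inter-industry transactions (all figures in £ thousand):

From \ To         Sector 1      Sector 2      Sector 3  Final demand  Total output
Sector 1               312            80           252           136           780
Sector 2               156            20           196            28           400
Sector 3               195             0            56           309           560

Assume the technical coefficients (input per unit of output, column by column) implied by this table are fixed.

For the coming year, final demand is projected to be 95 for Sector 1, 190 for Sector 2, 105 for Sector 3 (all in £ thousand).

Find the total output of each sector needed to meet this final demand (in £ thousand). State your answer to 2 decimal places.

Technical coefficients a_ij = z_ij / X_j:
  a_11 = 312/780 = 0.40, a_21 = 156/780 = 0.20, a_31 = 195/780 = 0.25
  a_12 = 80/400 = 0.20, a_22 = 20/400 = 0.05, a_32 = 0/400 = 0.00
  a_13 = 252/560 = 0.45, a_23 = 196/560 = 0.35, a_33 = 56/560 = 0.10
I − A =
  [   0.60    -0.20    -0.45]
  [  -0.20     0.95    -0.35]
  [  -0.25     0.00     0.90]
Cofactors of I−A, C_ij = (−1)^(i+j)·(minor ij) (rows/columns in the sector order above):
  C_11 = (0.95)(0.90) − (-0.35)(0.00) = 0.8550
  C_12 = −[(-0.20)(0.90) − (-0.35)(-0.25)] = 0.2675
  C_13 = (-0.20)(0.00) − (0.95)(-0.25) = 0.2375
  C_21 = −[(-0.20)(0.90) − (-0.45)(0.00)] = 0.1800
  C_22 = (0.60)(0.90) − (-0.45)(-0.25) = 0.4275
  C_23 = −[(0.60)(0.00) − (-0.20)(-0.25)] = 0.0500
  C_31 = (-0.20)(-0.35) − (-0.45)(0.95) = 0.4975
  C_32 = −[(0.60)(-0.35) − (-0.45)(-0.20)] = 0.3000
  C_33 = (0.60)(0.95) − (-0.20)(-0.20) = 0.5300
det(I−A) = Σ_j (I−A)_1j·C_1j = (0.60)(0.8550) + (-0.20)(0.2675) + (-0.45)(0.2375) = 0.352625
adj(I−A) = Cᵀ =
  [ 0.8550   0.1800   0.4975]
  [ 0.2675   0.4275   0.3000]
  [ 0.2375   0.0500   0.5300]
(I − A)⁻¹ = adj(I−A) / det(I−A) ≈
  [   2.4247     0.5105     1.4108]
  [   0.7586     1.2123     0.8508]
  [   0.6735     0.1418     1.5030]
x = (I − A)⁻¹ d = adj(I−A)·d / det(I−A), with det(I−A) = 0.352625:
  x_1 = (0.8550·95 + 0.1800·190 + 0.4975·105) / 0.352625 = 167.6625 / 0.352625 ≈ 475.47
  x_2 = (0.2675·95 + 0.4275·190 + 0.3000·105) / 0.352625 = 138.1375 / 0.352625 ≈ 391.74
  x_3 = (0.2375·95 + 0.0500·190 + 0.5300·105) / 0.352625 = 87.7125 / 0.352625 ≈ 248.74

x_1 = 475.47, x_2 = 391.74, x_3 = 248.74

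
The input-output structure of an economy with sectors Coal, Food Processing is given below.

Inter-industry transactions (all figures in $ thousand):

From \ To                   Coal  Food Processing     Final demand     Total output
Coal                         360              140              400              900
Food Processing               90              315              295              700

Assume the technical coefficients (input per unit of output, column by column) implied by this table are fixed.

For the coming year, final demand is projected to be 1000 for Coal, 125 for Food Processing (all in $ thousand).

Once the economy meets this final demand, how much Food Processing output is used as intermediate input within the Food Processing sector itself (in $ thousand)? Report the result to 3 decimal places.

z_FF = 254.032

Technical coefficients a_ij = z_ij / X_j:
  a_CC = 360/900 = 0.40, a_FC = 90/900 = 0.10
  a_CF = 140/700 = 0.20, a_FF = 315/700 = 0.45
I − A =
  [   0.60    -0.20]
  [  -0.10     0.55]
det(I−A) = (0.60)(0.55) − (-0.20)(-0.10) = 0.3100
adj(I−A) = [[0.55, 0.20], [0.10, 0.60]]
(I − A)⁻¹ = adj(I−A) / det(I−A) ≈
  [   1.7742     0.6452]
  [   0.3226     1.9355]
First solve x = (I − A)⁻¹ d = adj(I−A)·d / det(I−A); in particular x_F = (0.10·1000 + 0.60·125) / 0.3100 = 175.00 / 0.3100 ≈ 564.51613.
Intermediate flow from F to F: z_FF = a_FF · x_F = 0.45 × 175.00 / 0.3100 = 78.75 / 0.3100 ≈ 254.032.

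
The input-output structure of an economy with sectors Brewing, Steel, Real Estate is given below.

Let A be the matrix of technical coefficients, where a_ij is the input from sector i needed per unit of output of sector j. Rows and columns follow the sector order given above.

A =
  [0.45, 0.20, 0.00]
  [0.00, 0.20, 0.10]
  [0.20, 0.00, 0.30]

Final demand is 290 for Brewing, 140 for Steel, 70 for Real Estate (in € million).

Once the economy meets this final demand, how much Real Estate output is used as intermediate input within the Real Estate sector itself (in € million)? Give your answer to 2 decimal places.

z_33 = 81.71

I − A =
  [   0.55    -0.20     0.00]
  [   0.00     0.80    -0.10]
  [  -0.20     0.00     0.70]
Cofactors of I−A, C_ij = (−1)^(i+j)·(minor ij) (rows/columns in the sector order above):
  C_11 = (0.80)(0.70) − (-0.10)(0.00) = 0.5600
  C_12 = −[(0.00)(0.70) − (-0.10)(-0.20)] = 0.0200
  C_13 = (0.00)(0.00) − (0.80)(-0.20) = 0.1600
  C_21 = −[(-0.20)(0.70) − (0.00)(0.00)] = 0.1400
  C_22 = (0.55)(0.70) − (0.00)(-0.20) = 0.3850
  C_23 = −[(0.55)(0.00) − (-0.20)(-0.20)] = 0.0400
  C_31 = (-0.20)(-0.10) − (0.00)(0.80) = 0.0200
  C_32 = −[(0.55)(-0.10) − (0.00)(0.00)] = 0.0550
  C_33 = (0.55)(0.80) − (-0.20)(0.00) = 0.4400
det(I−A) = Σ_j (I−A)_1j·C_1j = (0.55)(0.5600) + (-0.20)(0.0200) + (0.00)(0.1600) = 0.3040
adj(I−A) = Cᵀ =
  [ 0.5600   0.1400   0.0200]
  [ 0.0200   0.3850   0.0550]
  [ 0.1600   0.0400   0.4400]
(I − A)⁻¹ = adj(I−A) / det(I−A) ≈
  [   1.8421     0.4605     0.0658]
  [   0.0658     1.2664     0.1809]
  [   0.5263     0.1316     1.4474]
First solve x = (I − A)⁻¹ d = adj(I−A)·d / det(I−A); in particular x_3 = (0.1600·290 + 0.0400·140 + 0.4400·70) / 0.3040 = 82.80 / 0.3040 ≈ 272.3684.
Intermediate flow from 3 to 3: z_33 = a_33 · x_3 = 0.30 × 82.80 / 0.3040 = 24.84 / 0.3040 ≈ 81.71.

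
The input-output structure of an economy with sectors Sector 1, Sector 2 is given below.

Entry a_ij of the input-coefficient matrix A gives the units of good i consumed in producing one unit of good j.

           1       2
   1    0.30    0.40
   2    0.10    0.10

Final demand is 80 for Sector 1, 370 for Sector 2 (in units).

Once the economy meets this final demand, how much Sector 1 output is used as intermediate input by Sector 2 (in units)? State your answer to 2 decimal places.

z_12 = 181.02

I − A =
  [   0.70    -0.40]
  [  -0.10     0.90]
det(I−A) = (0.70)(0.90) − (-0.40)(-0.10) = 0.5900
adj(I−A) = [[0.90, 0.40], [0.10, 0.70]]
(I − A)⁻¹ = adj(I−A) / det(I−A) ≈
  [   1.5254     0.6780]
  [   0.1695     1.1864]
First solve x = (I − A)⁻¹ d = adj(I−A)·d / det(I−A); in particular x_2 = (0.10·80 + 0.70·370) / 0.5900 = 267.00 / 0.5900 ≈ 452.5424.
Intermediate flow from 1 to 2: z_12 = a_12 · x_2 = 0.40 × 267.00 / 0.5900 = 106.80 / 0.5900 ≈ 181.02.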